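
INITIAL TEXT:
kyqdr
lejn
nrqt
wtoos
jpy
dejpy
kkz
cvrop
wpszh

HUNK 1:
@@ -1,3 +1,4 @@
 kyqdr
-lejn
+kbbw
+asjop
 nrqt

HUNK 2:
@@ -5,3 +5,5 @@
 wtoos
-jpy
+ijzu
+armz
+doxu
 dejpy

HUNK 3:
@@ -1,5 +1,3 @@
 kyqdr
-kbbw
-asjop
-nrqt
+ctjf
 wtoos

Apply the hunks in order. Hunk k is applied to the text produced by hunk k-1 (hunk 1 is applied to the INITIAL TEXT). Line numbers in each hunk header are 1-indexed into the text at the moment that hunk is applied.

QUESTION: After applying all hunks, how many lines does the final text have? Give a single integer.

Hunk 1: at line 1 remove [lejn] add [kbbw,asjop] -> 10 lines: kyqdr kbbw asjop nrqt wtoos jpy dejpy kkz cvrop wpszh
Hunk 2: at line 5 remove [jpy] add [ijzu,armz,doxu] -> 12 lines: kyqdr kbbw asjop nrqt wtoos ijzu armz doxu dejpy kkz cvrop wpszh
Hunk 3: at line 1 remove [kbbw,asjop,nrqt] add [ctjf] -> 10 lines: kyqdr ctjf wtoos ijzu armz doxu dejpy kkz cvrop wpszh
Final line count: 10

Answer: 10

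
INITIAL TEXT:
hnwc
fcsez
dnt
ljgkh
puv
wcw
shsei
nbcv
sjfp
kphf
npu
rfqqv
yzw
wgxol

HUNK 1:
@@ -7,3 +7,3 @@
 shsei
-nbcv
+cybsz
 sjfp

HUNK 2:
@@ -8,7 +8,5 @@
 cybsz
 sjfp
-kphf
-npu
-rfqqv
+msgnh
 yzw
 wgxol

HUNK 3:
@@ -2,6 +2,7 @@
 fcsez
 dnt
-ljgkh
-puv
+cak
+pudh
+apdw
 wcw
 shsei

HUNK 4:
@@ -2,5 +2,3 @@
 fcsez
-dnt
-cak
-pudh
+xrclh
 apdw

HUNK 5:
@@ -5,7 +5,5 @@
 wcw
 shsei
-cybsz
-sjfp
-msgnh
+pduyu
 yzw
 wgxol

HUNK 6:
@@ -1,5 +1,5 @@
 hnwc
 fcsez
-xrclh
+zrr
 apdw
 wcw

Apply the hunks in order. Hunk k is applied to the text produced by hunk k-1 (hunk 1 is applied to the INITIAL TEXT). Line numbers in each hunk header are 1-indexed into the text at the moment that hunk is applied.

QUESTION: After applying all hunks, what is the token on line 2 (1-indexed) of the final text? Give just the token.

Answer: fcsez

Derivation:
Hunk 1: at line 7 remove [nbcv] add [cybsz] -> 14 lines: hnwc fcsez dnt ljgkh puv wcw shsei cybsz sjfp kphf npu rfqqv yzw wgxol
Hunk 2: at line 8 remove [kphf,npu,rfqqv] add [msgnh] -> 12 lines: hnwc fcsez dnt ljgkh puv wcw shsei cybsz sjfp msgnh yzw wgxol
Hunk 3: at line 2 remove [ljgkh,puv] add [cak,pudh,apdw] -> 13 lines: hnwc fcsez dnt cak pudh apdw wcw shsei cybsz sjfp msgnh yzw wgxol
Hunk 4: at line 2 remove [dnt,cak,pudh] add [xrclh] -> 11 lines: hnwc fcsez xrclh apdw wcw shsei cybsz sjfp msgnh yzw wgxol
Hunk 5: at line 5 remove [cybsz,sjfp,msgnh] add [pduyu] -> 9 lines: hnwc fcsez xrclh apdw wcw shsei pduyu yzw wgxol
Hunk 6: at line 1 remove [xrclh] add [zrr] -> 9 lines: hnwc fcsez zrr apdw wcw shsei pduyu yzw wgxol
Final line 2: fcsez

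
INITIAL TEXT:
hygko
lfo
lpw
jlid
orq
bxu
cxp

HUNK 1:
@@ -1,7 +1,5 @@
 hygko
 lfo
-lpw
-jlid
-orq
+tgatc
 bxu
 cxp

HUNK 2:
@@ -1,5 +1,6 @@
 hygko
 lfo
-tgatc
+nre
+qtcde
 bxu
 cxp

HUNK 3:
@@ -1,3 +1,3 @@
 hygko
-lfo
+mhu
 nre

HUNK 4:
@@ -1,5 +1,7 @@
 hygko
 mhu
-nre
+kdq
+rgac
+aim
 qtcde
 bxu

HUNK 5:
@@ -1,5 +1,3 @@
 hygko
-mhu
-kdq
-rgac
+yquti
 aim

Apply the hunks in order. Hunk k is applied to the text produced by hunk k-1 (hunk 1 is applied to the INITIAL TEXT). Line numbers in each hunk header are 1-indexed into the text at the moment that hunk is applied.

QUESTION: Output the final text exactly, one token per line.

Answer: hygko
yquti
aim
qtcde
bxu
cxp

Derivation:
Hunk 1: at line 1 remove [lpw,jlid,orq] add [tgatc] -> 5 lines: hygko lfo tgatc bxu cxp
Hunk 2: at line 1 remove [tgatc] add [nre,qtcde] -> 6 lines: hygko lfo nre qtcde bxu cxp
Hunk 3: at line 1 remove [lfo] add [mhu] -> 6 lines: hygko mhu nre qtcde bxu cxp
Hunk 4: at line 1 remove [nre] add [kdq,rgac,aim] -> 8 lines: hygko mhu kdq rgac aim qtcde bxu cxp
Hunk 5: at line 1 remove [mhu,kdq,rgac] add [yquti] -> 6 lines: hygko yquti aim qtcde bxu cxp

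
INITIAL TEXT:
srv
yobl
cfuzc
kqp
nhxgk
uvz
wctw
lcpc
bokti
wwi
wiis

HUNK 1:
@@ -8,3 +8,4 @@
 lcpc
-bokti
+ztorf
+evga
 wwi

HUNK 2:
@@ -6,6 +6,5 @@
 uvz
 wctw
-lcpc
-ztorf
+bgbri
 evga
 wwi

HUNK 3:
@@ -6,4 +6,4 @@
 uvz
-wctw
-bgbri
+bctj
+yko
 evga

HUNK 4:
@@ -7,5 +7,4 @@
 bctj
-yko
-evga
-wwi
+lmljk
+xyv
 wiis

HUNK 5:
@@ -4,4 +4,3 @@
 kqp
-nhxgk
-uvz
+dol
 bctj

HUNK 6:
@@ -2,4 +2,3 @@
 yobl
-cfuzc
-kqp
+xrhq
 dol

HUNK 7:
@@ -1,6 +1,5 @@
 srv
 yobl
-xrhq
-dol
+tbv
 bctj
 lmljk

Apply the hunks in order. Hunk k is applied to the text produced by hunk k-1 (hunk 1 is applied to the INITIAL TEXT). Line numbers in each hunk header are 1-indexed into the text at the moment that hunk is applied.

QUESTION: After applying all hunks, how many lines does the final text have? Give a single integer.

Hunk 1: at line 8 remove [bokti] add [ztorf,evga] -> 12 lines: srv yobl cfuzc kqp nhxgk uvz wctw lcpc ztorf evga wwi wiis
Hunk 2: at line 6 remove [lcpc,ztorf] add [bgbri] -> 11 lines: srv yobl cfuzc kqp nhxgk uvz wctw bgbri evga wwi wiis
Hunk 3: at line 6 remove [wctw,bgbri] add [bctj,yko] -> 11 lines: srv yobl cfuzc kqp nhxgk uvz bctj yko evga wwi wiis
Hunk 4: at line 7 remove [yko,evga,wwi] add [lmljk,xyv] -> 10 lines: srv yobl cfuzc kqp nhxgk uvz bctj lmljk xyv wiis
Hunk 5: at line 4 remove [nhxgk,uvz] add [dol] -> 9 lines: srv yobl cfuzc kqp dol bctj lmljk xyv wiis
Hunk 6: at line 2 remove [cfuzc,kqp] add [xrhq] -> 8 lines: srv yobl xrhq dol bctj lmljk xyv wiis
Hunk 7: at line 1 remove [xrhq,dol] add [tbv] -> 7 lines: srv yobl tbv bctj lmljk xyv wiis
Final line count: 7

Answer: 7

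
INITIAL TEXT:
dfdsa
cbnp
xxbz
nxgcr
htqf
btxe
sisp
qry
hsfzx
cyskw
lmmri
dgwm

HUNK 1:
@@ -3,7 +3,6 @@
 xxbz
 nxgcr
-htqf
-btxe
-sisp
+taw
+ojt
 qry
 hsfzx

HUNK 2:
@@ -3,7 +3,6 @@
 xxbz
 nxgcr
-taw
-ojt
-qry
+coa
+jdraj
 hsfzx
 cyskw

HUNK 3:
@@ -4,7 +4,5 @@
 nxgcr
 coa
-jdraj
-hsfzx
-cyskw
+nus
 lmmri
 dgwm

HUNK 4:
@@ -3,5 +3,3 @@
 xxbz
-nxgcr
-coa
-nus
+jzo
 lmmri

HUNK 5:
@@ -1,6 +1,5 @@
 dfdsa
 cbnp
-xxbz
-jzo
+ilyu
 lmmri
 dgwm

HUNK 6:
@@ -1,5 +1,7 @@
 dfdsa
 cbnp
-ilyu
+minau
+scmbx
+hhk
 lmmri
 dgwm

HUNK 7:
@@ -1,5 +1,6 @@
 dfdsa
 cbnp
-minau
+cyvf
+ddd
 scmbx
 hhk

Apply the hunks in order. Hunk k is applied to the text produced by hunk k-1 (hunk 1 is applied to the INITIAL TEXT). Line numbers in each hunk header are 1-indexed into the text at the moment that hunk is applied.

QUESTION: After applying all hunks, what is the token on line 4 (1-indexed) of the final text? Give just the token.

Hunk 1: at line 3 remove [htqf,btxe,sisp] add [taw,ojt] -> 11 lines: dfdsa cbnp xxbz nxgcr taw ojt qry hsfzx cyskw lmmri dgwm
Hunk 2: at line 3 remove [taw,ojt,qry] add [coa,jdraj] -> 10 lines: dfdsa cbnp xxbz nxgcr coa jdraj hsfzx cyskw lmmri dgwm
Hunk 3: at line 4 remove [jdraj,hsfzx,cyskw] add [nus] -> 8 lines: dfdsa cbnp xxbz nxgcr coa nus lmmri dgwm
Hunk 4: at line 3 remove [nxgcr,coa,nus] add [jzo] -> 6 lines: dfdsa cbnp xxbz jzo lmmri dgwm
Hunk 5: at line 1 remove [xxbz,jzo] add [ilyu] -> 5 lines: dfdsa cbnp ilyu lmmri dgwm
Hunk 6: at line 1 remove [ilyu] add [minau,scmbx,hhk] -> 7 lines: dfdsa cbnp minau scmbx hhk lmmri dgwm
Hunk 7: at line 1 remove [minau] add [cyvf,ddd] -> 8 lines: dfdsa cbnp cyvf ddd scmbx hhk lmmri dgwm
Final line 4: ddd

Answer: ddd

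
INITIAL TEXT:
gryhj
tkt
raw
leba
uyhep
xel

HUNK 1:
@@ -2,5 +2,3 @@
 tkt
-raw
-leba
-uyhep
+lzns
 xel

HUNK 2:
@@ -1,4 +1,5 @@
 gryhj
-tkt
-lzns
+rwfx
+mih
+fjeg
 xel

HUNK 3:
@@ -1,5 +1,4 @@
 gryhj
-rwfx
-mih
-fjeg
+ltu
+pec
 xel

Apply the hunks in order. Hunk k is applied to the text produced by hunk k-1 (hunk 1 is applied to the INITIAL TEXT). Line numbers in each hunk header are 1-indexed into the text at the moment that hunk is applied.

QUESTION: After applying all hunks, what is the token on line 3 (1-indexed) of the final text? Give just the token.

Answer: pec

Derivation:
Hunk 1: at line 2 remove [raw,leba,uyhep] add [lzns] -> 4 lines: gryhj tkt lzns xel
Hunk 2: at line 1 remove [tkt,lzns] add [rwfx,mih,fjeg] -> 5 lines: gryhj rwfx mih fjeg xel
Hunk 3: at line 1 remove [rwfx,mih,fjeg] add [ltu,pec] -> 4 lines: gryhj ltu pec xel
Final line 3: pec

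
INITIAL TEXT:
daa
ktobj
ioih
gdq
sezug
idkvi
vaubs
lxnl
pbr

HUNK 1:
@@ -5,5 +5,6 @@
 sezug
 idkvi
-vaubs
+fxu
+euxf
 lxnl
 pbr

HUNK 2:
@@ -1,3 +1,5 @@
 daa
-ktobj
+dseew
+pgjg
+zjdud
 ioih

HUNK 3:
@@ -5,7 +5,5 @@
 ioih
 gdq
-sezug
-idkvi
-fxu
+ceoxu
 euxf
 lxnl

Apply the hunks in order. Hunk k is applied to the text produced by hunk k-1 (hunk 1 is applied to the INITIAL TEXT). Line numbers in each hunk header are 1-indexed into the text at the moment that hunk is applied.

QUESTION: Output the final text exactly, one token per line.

Answer: daa
dseew
pgjg
zjdud
ioih
gdq
ceoxu
euxf
lxnl
pbr

Derivation:
Hunk 1: at line 5 remove [vaubs] add [fxu,euxf] -> 10 lines: daa ktobj ioih gdq sezug idkvi fxu euxf lxnl pbr
Hunk 2: at line 1 remove [ktobj] add [dseew,pgjg,zjdud] -> 12 lines: daa dseew pgjg zjdud ioih gdq sezug idkvi fxu euxf lxnl pbr
Hunk 3: at line 5 remove [sezug,idkvi,fxu] add [ceoxu] -> 10 lines: daa dseew pgjg zjdud ioih gdq ceoxu euxf lxnl pbr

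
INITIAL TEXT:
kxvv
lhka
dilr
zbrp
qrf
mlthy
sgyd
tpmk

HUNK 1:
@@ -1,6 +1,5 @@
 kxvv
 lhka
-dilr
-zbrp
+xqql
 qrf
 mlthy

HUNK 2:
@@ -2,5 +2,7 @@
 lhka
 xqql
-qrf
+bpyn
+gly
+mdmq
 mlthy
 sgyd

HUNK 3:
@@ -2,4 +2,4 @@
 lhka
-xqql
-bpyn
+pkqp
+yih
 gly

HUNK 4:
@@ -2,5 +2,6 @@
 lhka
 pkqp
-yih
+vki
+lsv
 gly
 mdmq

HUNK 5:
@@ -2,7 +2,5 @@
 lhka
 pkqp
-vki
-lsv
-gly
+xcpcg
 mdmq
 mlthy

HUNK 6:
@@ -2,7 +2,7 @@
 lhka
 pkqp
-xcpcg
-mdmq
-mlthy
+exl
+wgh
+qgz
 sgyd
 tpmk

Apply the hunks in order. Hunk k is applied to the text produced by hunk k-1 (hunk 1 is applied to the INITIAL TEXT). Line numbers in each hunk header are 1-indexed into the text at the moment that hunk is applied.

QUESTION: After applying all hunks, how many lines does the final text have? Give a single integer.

Answer: 8

Derivation:
Hunk 1: at line 1 remove [dilr,zbrp] add [xqql] -> 7 lines: kxvv lhka xqql qrf mlthy sgyd tpmk
Hunk 2: at line 2 remove [qrf] add [bpyn,gly,mdmq] -> 9 lines: kxvv lhka xqql bpyn gly mdmq mlthy sgyd tpmk
Hunk 3: at line 2 remove [xqql,bpyn] add [pkqp,yih] -> 9 lines: kxvv lhka pkqp yih gly mdmq mlthy sgyd tpmk
Hunk 4: at line 2 remove [yih] add [vki,lsv] -> 10 lines: kxvv lhka pkqp vki lsv gly mdmq mlthy sgyd tpmk
Hunk 5: at line 2 remove [vki,lsv,gly] add [xcpcg] -> 8 lines: kxvv lhka pkqp xcpcg mdmq mlthy sgyd tpmk
Hunk 6: at line 2 remove [xcpcg,mdmq,mlthy] add [exl,wgh,qgz] -> 8 lines: kxvv lhka pkqp exl wgh qgz sgyd tpmk
Final line count: 8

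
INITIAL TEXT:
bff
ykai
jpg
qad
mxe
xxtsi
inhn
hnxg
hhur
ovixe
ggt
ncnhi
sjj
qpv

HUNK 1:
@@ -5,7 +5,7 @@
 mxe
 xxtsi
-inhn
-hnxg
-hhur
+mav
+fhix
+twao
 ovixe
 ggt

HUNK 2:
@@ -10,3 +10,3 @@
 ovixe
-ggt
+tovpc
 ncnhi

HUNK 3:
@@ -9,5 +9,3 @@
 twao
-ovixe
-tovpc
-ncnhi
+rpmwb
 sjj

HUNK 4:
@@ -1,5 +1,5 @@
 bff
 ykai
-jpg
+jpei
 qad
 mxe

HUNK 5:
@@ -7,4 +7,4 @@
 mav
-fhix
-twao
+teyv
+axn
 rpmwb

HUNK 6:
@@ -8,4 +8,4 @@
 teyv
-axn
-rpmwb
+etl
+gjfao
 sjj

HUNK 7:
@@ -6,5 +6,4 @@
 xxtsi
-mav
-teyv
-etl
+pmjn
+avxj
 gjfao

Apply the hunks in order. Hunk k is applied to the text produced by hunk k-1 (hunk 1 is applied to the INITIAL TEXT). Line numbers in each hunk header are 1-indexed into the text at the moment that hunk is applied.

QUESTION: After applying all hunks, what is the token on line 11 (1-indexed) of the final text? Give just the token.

Answer: qpv

Derivation:
Hunk 1: at line 5 remove [inhn,hnxg,hhur] add [mav,fhix,twao] -> 14 lines: bff ykai jpg qad mxe xxtsi mav fhix twao ovixe ggt ncnhi sjj qpv
Hunk 2: at line 10 remove [ggt] add [tovpc] -> 14 lines: bff ykai jpg qad mxe xxtsi mav fhix twao ovixe tovpc ncnhi sjj qpv
Hunk 3: at line 9 remove [ovixe,tovpc,ncnhi] add [rpmwb] -> 12 lines: bff ykai jpg qad mxe xxtsi mav fhix twao rpmwb sjj qpv
Hunk 4: at line 1 remove [jpg] add [jpei] -> 12 lines: bff ykai jpei qad mxe xxtsi mav fhix twao rpmwb sjj qpv
Hunk 5: at line 7 remove [fhix,twao] add [teyv,axn] -> 12 lines: bff ykai jpei qad mxe xxtsi mav teyv axn rpmwb sjj qpv
Hunk 6: at line 8 remove [axn,rpmwb] add [etl,gjfao] -> 12 lines: bff ykai jpei qad mxe xxtsi mav teyv etl gjfao sjj qpv
Hunk 7: at line 6 remove [mav,teyv,etl] add [pmjn,avxj] -> 11 lines: bff ykai jpei qad mxe xxtsi pmjn avxj gjfao sjj qpv
Final line 11: qpv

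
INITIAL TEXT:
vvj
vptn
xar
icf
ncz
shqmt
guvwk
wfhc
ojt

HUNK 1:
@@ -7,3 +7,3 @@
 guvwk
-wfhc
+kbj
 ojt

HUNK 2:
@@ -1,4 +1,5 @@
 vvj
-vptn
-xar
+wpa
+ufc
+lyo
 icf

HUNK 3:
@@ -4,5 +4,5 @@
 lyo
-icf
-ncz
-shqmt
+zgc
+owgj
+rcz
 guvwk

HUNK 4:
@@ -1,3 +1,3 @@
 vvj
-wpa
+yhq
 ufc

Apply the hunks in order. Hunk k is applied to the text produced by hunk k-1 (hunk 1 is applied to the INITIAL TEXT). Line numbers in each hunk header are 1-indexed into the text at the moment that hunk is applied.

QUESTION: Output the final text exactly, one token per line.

Answer: vvj
yhq
ufc
lyo
zgc
owgj
rcz
guvwk
kbj
ojt

Derivation:
Hunk 1: at line 7 remove [wfhc] add [kbj] -> 9 lines: vvj vptn xar icf ncz shqmt guvwk kbj ojt
Hunk 2: at line 1 remove [vptn,xar] add [wpa,ufc,lyo] -> 10 lines: vvj wpa ufc lyo icf ncz shqmt guvwk kbj ojt
Hunk 3: at line 4 remove [icf,ncz,shqmt] add [zgc,owgj,rcz] -> 10 lines: vvj wpa ufc lyo zgc owgj rcz guvwk kbj ojt
Hunk 4: at line 1 remove [wpa] add [yhq] -> 10 lines: vvj yhq ufc lyo zgc owgj rcz guvwk kbj ojt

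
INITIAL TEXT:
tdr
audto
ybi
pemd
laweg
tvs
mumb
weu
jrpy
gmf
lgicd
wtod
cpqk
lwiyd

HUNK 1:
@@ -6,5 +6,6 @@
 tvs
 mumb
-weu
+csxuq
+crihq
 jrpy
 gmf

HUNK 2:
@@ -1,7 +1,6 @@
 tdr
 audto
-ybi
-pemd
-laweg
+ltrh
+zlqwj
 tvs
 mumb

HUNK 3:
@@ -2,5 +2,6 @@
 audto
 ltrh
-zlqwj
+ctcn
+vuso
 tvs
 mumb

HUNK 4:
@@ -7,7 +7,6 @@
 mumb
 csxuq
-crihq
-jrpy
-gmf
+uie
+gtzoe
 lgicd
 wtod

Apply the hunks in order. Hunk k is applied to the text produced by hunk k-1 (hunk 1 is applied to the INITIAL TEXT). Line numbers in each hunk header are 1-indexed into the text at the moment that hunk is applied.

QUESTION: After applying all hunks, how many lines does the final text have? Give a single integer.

Hunk 1: at line 6 remove [weu] add [csxuq,crihq] -> 15 lines: tdr audto ybi pemd laweg tvs mumb csxuq crihq jrpy gmf lgicd wtod cpqk lwiyd
Hunk 2: at line 1 remove [ybi,pemd,laweg] add [ltrh,zlqwj] -> 14 lines: tdr audto ltrh zlqwj tvs mumb csxuq crihq jrpy gmf lgicd wtod cpqk lwiyd
Hunk 3: at line 2 remove [zlqwj] add [ctcn,vuso] -> 15 lines: tdr audto ltrh ctcn vuso tvs mumb csxuq crihq jrpy gmf lgicd wtod cpqk lwiyd
Hunk 4: at line 7 remove [crihq,jrpy,gmf] add [uie,gtzoe] -> 14 lines: tdr audto ltrh ctcn vuso tvs mumb csxuq uie gtzoe lgicd wtod cpqk lwiyd
Final line count: 14

Answer: 14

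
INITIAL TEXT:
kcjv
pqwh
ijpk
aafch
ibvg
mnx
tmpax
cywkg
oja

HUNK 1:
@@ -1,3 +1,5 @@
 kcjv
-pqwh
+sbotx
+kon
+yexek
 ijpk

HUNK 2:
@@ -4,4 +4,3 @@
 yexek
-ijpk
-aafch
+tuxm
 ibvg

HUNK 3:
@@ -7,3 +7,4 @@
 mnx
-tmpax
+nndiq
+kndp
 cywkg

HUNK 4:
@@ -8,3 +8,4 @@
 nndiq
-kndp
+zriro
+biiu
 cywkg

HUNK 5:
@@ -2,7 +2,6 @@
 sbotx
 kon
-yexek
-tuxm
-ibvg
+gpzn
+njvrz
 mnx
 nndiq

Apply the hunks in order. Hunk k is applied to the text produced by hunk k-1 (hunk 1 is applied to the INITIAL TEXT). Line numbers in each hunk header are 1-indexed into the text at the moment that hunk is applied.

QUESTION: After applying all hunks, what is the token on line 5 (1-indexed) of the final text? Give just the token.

Answer: njvrz

Derivation:
Hunk 1: at line 1 remove [pqwh] add [sbotx,kon,yexek] -> 11 lines: kcjv sbotx kon yexek ijpk aafch ibvg mnx tmpax cywkg oja
Hunk 2: at line 4 remove [ijpk,aafch] add [tuxm] -> 10 lines: kcjv sbotx kon yexek tuxm ibvg mnx tmpax cywkg oja
Hunk 3: at line 7 remove [tmpax] add [nndiq,kndp] -> 11 lines: kcjv sbotx kon yexek tuxm ibvg mnx nndiq kndp cywkg oja
Hunk 4: at line 8 remove [kndp] add [zriro,biiu] -> 12 lines: kcjv sbotx kon yexek tuxm ibvg mnx nndiq zriro biiu cywkg oja
Hunk 5: at line 2 remove [yexek,tuxm,ibvg] add [gpzn,njvrz] -> 11 lines: kcjv sbotx kon gpzn njvrz mnx nndiq zriro biiu cywkg oja
Final line 5: njvrz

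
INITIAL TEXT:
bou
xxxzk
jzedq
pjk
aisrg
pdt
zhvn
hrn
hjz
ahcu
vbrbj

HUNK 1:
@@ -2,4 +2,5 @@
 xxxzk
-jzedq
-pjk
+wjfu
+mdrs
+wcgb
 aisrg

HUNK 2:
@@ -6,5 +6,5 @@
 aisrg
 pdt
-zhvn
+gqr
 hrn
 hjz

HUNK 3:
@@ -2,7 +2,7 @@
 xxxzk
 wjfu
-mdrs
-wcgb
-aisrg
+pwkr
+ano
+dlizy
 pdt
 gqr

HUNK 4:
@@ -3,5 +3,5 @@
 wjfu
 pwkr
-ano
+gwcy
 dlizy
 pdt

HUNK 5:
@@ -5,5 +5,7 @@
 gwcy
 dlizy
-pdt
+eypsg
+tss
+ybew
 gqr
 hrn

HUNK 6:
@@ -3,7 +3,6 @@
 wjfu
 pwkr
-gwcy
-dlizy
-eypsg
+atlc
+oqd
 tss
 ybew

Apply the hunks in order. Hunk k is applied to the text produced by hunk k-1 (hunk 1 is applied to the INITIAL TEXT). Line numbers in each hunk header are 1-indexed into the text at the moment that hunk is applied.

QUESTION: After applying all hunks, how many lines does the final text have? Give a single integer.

Hunk 1: at line 2 remove [jzedq,pjk] add [wjfu,mdrs,wcgb] -> 12 lines: bou xxxzk wjfu mdrs wcgb aisrg pdt zhvn hrn hjz ahcu vbrbj
Hunk 2: at line 6 remove [zhvn] add [gqr] -> 12 lines: bou xxxzk wjfu mdrs wcgb aisrg pdt gqr hrn hjz ahcu vbrbj
Hunk 3: at line 2 remove [mdrs,wcgb,aisrg] add [pwkr,ano,dlizy] -> 12 lines: bou xxxzk wjfu pwkr ano dlizy pdt gqr hrn hjz ahcu vbrbj
Hunk 4: at line 3 remove [ano] add [gwcy] -> 12 lines: bou xxxzk wjfu pwkr gwcy dlizy pdt gqr hrn hjz ahcu vbrbj
Hunk 5: at line 5 remove [pdt] add [eypsg,tss,ybew] -> 14 lines: bou xxxzk wjfu pwkr gwcy dlizy eypsg tss ybew gqr hrn hjz ahcu vbrbj
Hunk 6: at line 3 remove [gwcy,dlizy,eypsg] add [atlc,oqd] -> 13 lines: bou xxxzk wjfu pwkr atlc oqd tss ybew gqr hrn hjz ahcu vbrbj
Final line count: 13

Answer: 13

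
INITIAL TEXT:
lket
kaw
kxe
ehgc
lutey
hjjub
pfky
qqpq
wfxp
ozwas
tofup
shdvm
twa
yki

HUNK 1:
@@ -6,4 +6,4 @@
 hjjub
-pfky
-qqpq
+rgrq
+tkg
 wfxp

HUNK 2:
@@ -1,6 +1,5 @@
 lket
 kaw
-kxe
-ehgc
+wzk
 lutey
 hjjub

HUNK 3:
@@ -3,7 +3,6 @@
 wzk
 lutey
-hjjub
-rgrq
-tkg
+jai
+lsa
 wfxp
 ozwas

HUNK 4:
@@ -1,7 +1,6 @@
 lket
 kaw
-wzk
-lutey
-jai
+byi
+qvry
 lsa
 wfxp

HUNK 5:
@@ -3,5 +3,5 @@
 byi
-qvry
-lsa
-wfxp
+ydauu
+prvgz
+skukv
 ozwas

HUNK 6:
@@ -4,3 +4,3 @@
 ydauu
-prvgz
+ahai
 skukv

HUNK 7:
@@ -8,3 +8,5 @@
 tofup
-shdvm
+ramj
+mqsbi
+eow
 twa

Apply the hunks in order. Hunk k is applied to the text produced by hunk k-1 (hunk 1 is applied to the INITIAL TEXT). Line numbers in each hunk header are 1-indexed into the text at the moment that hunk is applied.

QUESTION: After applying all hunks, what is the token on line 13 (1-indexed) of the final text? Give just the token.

Hunk 1: at line 6 remove [pfky,qqpq] add [rgrq,tkg] -> 14 lines: lket kaw kxe ehgc lutey hjjub rgrq tkg wfxp ozwas tofup shdvm twa yki
Hunk 2: at line 1 remove [kxe,ehgc] add [wzk] -> 13 lines: lket kaw wzk lutey hjjub rgrq tkg wfxp ozwas tofup shdvm twa yki
Hunk 3: at line 3 remove [hjjub,rgrq,tkg] add [jai,lsa] -> 12 lines: lket kaw wzk lutey jai lsa wfxp ozwas tofup shdvm twa yki
Hunk 4: at line 1 remove [wzk,lutey,jai] add [byi,qvry] -> 11 lines: lket kaw byi qvry lsa wfxp ozwas tofup shdvm twa yki
Hunk 5: at line 3 remove [qvry,lsa,wfxp] add [ydauu,prvgz,skukv] -> 11 lines: lket kaw byi ydauu prvgz skukv ozwas tofup shdvm twa yki
Hunk 6: at line 4 remove [prvgz] add [ahai] -> 11 lines: lket kaw byi ydauu ahai skukv ozwas tofup shdvm twa yki
Hunk 7: at line 8 remove [shdvm] add [ramj,mqsbi,eow] -> 13 lines: lket kaw byi ydauu ahai skukv ozwas tofup ramj mqsbi eow twa yki
Final line 13: yki

Answer: yki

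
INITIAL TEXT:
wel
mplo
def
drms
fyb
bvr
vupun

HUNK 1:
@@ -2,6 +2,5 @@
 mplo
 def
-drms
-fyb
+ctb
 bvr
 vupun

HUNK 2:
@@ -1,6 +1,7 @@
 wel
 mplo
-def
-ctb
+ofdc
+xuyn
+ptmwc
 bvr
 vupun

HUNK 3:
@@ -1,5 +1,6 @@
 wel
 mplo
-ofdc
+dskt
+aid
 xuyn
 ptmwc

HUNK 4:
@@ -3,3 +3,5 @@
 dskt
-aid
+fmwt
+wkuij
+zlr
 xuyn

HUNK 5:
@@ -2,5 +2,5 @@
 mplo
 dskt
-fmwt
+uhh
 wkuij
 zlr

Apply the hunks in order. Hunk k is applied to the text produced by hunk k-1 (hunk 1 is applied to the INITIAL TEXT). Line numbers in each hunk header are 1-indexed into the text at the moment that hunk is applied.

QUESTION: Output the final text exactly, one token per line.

Answer: wel
mplo
dskt
uhh
wkuij
zlr
xuyn
ptmwc
bvr
vupun

Derivation:
Hunk 1: at line 2 remove [drms,fyb] add [ctb] -> 6 lines: wel mplo def ctb bvr vupun
Hunk 2: at line 1 remove [def,ctb] add [ofdc,xuyn,ptmwc] -> 7 lines: wel mplo ofdc xuyn ptmwc bvr vupun
Hunk 3: at line 1 remove [ofdc] add [dskt,aid] -> 8 lines: wel mplo dskt aid xuyn ptmwc bvr vupun
Hunk 4: at line 3 remove [aid] add [fmwt,wkuij,zlr] -> 10 lines: wel mplo dskt fmwt wkuij zlr xuyn ptmwc bvr vupun
Hunk 5: at line 2 remove [fmwt] add [uhh] -> 10 lines: wel mplo dskt uhh wkuij zlr xuyn ptmwc bvr vupun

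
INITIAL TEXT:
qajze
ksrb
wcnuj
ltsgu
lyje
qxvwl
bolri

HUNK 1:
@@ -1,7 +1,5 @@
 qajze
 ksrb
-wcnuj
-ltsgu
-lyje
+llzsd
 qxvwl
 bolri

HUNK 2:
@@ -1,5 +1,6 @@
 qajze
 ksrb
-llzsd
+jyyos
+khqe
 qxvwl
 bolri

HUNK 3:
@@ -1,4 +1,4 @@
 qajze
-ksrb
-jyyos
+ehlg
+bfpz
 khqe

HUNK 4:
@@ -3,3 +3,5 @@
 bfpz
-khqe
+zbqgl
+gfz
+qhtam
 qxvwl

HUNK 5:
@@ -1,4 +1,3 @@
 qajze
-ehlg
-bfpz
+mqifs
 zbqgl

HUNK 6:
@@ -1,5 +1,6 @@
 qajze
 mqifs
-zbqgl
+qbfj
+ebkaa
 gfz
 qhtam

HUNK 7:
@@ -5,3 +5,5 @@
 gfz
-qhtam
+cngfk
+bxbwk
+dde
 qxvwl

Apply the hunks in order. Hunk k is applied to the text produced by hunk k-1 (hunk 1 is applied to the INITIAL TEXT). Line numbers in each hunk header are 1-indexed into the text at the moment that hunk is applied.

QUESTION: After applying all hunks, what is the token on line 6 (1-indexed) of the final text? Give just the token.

Hunk 1: at line 1 remove [wcnuj,ltsgu,lyje] add [llzsd] -> 5 lines: qajze ksrb llzsd qxvwl bolri
Hunk 2: at line 1 remove [llzsd] add [jyyos,khqe] -> 6 lines: qajze ksrb jyyos khqe qxvwl bolri
Hunk 3: at line 1 remove [ksrb,jyyos] add [ehlg,bfpz] -> 6 lines: qajze ehlg bfpz khqe qxvwl bolri
Hunk 4: at line 3 remove [khqe] add [zbqgl,gfz,qhtam] -> 8 lines: qajze ehlg bfpz zbqgl gfz qhtam qxvwl bolri
Hunk 5: at line 1 remove [ehlg,bfpz] add [mqifs] -> 7 lines: qajze mqifs zbqgl gfz qhtam qxvwl bolri
Hunk 6: at line 1 remove [zbqgl] add [qbfj,ebkaa] -> 8 lines: qajze mqifs qbfj ebkaa gfz qhtam qxvwl bolri
Hunk 7: at line 5 remove [qhtam] add [cngfk,bxbwk,dde] -> 10 lines: qajze mqifs qbfj ebkaa gfz cngfk bxbwk dde qxvwl bolri
Final line 6: cngfk

Answer: cngfk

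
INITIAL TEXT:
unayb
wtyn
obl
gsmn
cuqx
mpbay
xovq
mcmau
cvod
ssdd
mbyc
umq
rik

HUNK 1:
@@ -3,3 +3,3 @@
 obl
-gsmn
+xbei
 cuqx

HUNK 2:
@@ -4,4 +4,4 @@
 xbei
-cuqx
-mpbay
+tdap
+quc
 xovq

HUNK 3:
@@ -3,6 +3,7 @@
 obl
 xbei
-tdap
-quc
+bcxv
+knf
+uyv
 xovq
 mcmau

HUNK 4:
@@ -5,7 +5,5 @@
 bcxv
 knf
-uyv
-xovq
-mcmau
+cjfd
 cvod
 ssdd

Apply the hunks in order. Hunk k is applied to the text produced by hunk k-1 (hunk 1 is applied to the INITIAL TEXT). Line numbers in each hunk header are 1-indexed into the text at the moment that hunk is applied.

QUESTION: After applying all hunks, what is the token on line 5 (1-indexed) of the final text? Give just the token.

Answer: bcxv

Derivation:
Hunk 1: at line 3 remove [gsmn] add [xbei] -> 13 lines: unayb wtyn obl xbei cuqx mpbay xovq mcmau cvod ssdd mbyc umq rik
Hunk 2: at line 4 remove [cuqx,mpbay] add [tdap,quc] -> 13 lines: unayb wtyn obl xbei tdap quc xovq mcmau cvod ssdd mbyc umq rik
Hunk 3: at line 3 remove [tdap,quc] add [bcxv,knf,uyv] -> 14 lines: unayb wtyn obl xbei bcxv knf uyv xovq mcmau cvod ssdd mbyc umq rik
Hunk 4: at line 5 remove [uyv,xovq,mcmau] add [cjfd] -> 12 lines: unayb wtyn obl xbei bcxv knf cjfd cvod ssdd mbyc umq rik
Final line 5: bcxv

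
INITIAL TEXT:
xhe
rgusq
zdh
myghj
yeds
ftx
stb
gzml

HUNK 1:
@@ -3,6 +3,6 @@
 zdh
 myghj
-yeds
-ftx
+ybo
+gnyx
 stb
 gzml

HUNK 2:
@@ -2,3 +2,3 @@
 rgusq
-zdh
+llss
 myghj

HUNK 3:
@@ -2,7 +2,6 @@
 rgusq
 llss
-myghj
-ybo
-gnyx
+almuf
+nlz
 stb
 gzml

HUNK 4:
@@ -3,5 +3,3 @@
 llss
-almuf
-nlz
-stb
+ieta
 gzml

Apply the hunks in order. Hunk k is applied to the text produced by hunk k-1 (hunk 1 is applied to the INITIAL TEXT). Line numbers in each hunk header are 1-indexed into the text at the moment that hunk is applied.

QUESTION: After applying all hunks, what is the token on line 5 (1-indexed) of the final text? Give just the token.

Answer: gzml

Derivation:
Hunk 1: at line 3 remove [yeds,ftx] add [ybo,gnyx] -> 8 lines: xhe rgusq zdh myghj ybo gnyx stb gzml
Hunk 2: at line 2 remove [zdh] add [llss] -> 8 lines: xhe rgusq llss myghj ybo gnyx stb gzml
Hunk 3: at line 2 remove [myghj,ybo,gnyx] add [almuf,nlz] -> 7 lines: xhe rgusq llss almuf nlz stb gzml
Hunk 4: at line 3 remove [almuf,nlz,stb] add [ieta] -> 5 lines: xhe rgusq llss ieta gzml
Final line 5: gzml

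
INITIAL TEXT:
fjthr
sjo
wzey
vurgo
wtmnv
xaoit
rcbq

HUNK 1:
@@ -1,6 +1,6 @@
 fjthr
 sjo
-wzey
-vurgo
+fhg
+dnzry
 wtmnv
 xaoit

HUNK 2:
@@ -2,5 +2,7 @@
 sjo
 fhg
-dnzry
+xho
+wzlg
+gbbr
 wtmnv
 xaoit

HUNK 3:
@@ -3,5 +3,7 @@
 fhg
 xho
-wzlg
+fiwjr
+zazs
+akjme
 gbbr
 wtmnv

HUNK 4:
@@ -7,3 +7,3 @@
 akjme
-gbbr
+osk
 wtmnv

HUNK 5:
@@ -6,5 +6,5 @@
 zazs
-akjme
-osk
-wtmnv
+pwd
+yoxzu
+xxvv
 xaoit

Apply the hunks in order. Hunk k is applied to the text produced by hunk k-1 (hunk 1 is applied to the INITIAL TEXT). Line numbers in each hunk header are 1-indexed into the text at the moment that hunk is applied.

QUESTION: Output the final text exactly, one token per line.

Hunk 1: at line 1 remove [wzey,vurgo] add [fhg,dnzry] -> 7 lines: fjthr sjo fhg dnzry wtmnv xaoit rcbq
Hunk 2: at line 2 remove [dnzry] add [xho,wzlg,gbbr] -> 9 lines: fjthr sjo fhg xho wzlg gbbr wtmnv xaoit rcbq
Hunk 3: at line 3 remove [wzlg] add [fiwjr,zazs,akjme] -> 11 lines: fjthr sjo fhg xho fiwjr zazs akjme gbbr wtmnv xaoit rcbq
Hunk 4: at line 7 remove [gbbr] add [osk] -> 11 lines: fjthr sjo fhg xho fiwjr zazs akjme osk wtmnv xaoit rcbq
Hunk 5: at line 6 remove [akjme,osk,wtmnv] add [pwd,yoxzu,xxvv] -> 11 lines: fjthr sjo fhg xho fiwjr zazs pwd yoxzu xxvv xaoit rcbq

Answer: fjthr
sjo
fhg
xho
fiwjr
zazs
pwd
yoxzu
xxvv
xaoit
rcbq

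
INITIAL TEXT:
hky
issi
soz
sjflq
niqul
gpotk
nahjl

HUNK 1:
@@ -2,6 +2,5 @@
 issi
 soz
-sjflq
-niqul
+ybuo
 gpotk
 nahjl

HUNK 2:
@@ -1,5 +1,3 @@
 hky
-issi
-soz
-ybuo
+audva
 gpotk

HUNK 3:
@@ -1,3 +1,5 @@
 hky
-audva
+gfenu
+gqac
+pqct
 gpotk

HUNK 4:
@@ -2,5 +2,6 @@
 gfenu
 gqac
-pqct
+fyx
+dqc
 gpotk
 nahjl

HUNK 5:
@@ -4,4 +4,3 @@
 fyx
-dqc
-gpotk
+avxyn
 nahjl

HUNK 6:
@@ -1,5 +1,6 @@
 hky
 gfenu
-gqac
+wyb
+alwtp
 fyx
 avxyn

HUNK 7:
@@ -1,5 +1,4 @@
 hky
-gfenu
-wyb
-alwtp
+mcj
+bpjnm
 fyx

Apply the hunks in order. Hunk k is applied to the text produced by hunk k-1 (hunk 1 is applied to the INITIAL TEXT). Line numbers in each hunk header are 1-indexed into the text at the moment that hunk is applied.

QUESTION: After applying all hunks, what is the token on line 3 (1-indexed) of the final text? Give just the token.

Answer: bpjnm

Derivation:
Hunk 1: at line 2 remove [sjflq,niqul] add [ybuo] -> 6 lines: hky issi soz ybuo gpotk nahjl
Hunk 2: at line 1 remove [issi,soz,ybuo] add [audva] -> 4 lines: hky audva gpotk nahjl
Hunk 3: at line 1 remove [audva] add [gfenu,gqac,pqct] -> 6 lines: hky gfenu gqac pqct gpotk nahjl
Hunk 4: at line 2 remove [pqct] add [fyx,dqc] -> 7 lines: hky gfenu gqac fyx dqc gpotk nahjl
Hunk 5: at line 4 remove [dqc,gpotk] add [avxyn] -> 6 lines: hky gfenu gqac fyx avxyn nahjl
Hunk 6: at line 1 remove [gqac] add [wyb,alwtp] -> 7 lines: hky gfenu wyb alwtp fyx avxyn nahjl
Hunk 7: at line 1 remove [gfenu,wyb,alwtp] add [mcj,bpjnm] -> 6 lines: hky mcj bpjnm fyx avxyn nahjl
Final line 3: bpjnm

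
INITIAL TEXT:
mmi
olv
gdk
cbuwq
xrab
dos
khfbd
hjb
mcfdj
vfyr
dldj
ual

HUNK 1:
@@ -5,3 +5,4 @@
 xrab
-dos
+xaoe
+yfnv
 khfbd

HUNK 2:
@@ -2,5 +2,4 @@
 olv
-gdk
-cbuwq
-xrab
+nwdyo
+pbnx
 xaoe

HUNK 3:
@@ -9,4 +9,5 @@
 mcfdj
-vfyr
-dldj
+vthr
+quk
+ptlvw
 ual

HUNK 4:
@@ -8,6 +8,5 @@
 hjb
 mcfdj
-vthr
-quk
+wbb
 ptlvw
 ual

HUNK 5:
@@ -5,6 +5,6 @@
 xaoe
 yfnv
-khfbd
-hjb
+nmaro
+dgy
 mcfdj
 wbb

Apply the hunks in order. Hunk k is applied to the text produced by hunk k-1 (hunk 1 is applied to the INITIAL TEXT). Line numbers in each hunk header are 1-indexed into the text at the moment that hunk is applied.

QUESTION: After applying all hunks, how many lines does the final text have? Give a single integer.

Answer: 12

Derivation:
Hunk 1: at line 5 remove [dos] add [xaoe,yfnv] -> 13 lines: mmi olv gdk cbuwq xrab xaoe yfnv khfbd hjb mcfdj vfyr dldj ual
Hunk 2: at line 2 remove [gdk,cbuwq,xrab] add [nwdyo,pbnx] -> 12 lines: mmi olv nwdyo pbnx xaoe yfnv khfbd hjb mcfdj vfyr dldj ual
Hunk 3: at line 9 remove [vfyr,dldj] add [vthr,quk,ptlvw] -> 13 lines: mmi olv nwdyo pbnx xaoe yfnv khfbd hjb mcfdj vthr quk ptlvw ual
Hunk 4: at line 8 remove [vthr,quk] add [wbb] -> 12 lines: mmi olv nwdyo pbnx xaoe yfnv khfbd hjb mcfdj wbb ptlvw ual
Hunk 5: at line 5 remove [khfbd,hjb] add [nmaro,dgy] -> 12 lines: mmi olv nwdyo pbnx xaoe yfnv nmaro dgy mcfdj wbb ptlvw ual
Final line count: 12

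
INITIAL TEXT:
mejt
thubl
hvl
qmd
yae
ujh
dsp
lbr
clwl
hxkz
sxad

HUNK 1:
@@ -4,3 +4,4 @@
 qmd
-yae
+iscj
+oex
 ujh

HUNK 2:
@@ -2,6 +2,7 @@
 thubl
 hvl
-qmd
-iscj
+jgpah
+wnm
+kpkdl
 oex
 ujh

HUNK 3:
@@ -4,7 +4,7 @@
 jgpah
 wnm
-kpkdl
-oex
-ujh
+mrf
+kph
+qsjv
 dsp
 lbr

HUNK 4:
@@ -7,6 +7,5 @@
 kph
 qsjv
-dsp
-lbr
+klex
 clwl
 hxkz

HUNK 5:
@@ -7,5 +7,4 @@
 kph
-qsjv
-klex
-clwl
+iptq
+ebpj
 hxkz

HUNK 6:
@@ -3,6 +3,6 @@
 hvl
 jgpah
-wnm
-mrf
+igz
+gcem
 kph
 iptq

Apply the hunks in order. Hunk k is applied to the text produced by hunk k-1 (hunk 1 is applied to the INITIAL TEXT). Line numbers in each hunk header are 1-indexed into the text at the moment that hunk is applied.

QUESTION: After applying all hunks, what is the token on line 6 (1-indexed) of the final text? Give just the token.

Hunk 1: at line 4 remove [yae] add [iscj,oex] -> 12 lines: mejt thubl hvl qmd iscj oex ujh dsp lbr clwl hxkz sxad
Hunk 2: at line 2 remove [qmd,iscj] add [jgpah,wnm,kpkdl] -> 13 lines: mejt thubl hvl jgpah wnm kpkdl oex ujh dsp lbr clwl hxkz sxad
Hunk 3: at line 4 remove [kpkdl,oex,ujh] add [mrf,kph,qsjv] -> 13 lines: mejt thubl hvl jgpah wnm mrf kph qsjv dsp lbr clwl hxkz sxad
Hunk 4: at line 7 remove [dsp,lbr] add [klex] -> 12 lines: mejt thubl hvl jgpah wnm mrf kph qsjv klex clwl hxkz sxad
Hunk 5: at line 7 remove [qsjv,klex,clwl] add [iptq,ebpj] -> 11 lines: mejt thubl hvl jgpah wnm mrf kph iptq ebpj hxkz sxad
Hunk 6: at line 3 remove [wnm,mrf] add [igz,gcem] -> 11 lines: mejt thubl hvl jgpah igz gcem kph iptq ebpj hxkz sxad
Final line 6: gcem

Answer: gcem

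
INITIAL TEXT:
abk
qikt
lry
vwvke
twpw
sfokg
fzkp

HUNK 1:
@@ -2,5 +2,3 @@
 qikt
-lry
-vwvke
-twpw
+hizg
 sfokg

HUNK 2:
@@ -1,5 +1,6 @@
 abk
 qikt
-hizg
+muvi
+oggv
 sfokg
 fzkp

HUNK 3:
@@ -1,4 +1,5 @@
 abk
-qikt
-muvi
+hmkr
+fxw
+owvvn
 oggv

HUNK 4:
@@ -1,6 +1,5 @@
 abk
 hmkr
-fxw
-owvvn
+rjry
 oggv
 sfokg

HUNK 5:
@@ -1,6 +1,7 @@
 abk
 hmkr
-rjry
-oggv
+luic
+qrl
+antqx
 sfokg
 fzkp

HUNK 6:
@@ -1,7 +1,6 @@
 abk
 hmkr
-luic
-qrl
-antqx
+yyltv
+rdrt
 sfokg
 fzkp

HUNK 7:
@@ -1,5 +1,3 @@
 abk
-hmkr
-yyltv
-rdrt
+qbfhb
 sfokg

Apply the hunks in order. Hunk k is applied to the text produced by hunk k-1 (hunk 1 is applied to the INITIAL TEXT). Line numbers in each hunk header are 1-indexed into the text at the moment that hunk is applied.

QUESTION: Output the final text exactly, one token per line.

Hunk 1: at line 2 remove [lry,vwvke,twpw] add [hizg] -> 5 lines: abk qikt hizg sfokg fzkp
Hunk 2: at line 1 remove [hizg] add [muvi,oggv] -> 6 lines: abk qikt muvi oggv sfokg fzkp
Hunk 3: at line 1 remove [qikt,muvi] add [hmkr,fxw,owvvn] -> 7 lines: abk hmkr fxw owvvn oggv sfokg fzkp
Hunk 4: at line 1 remove [fxw,owvvn] add [rjry] -> 6 lines: abk hmkr rjry oggv sfokg fzkp
Hunk 5: at line 1 remove [rjry,oggv] add [luic,qrl,antqx] -> 7 lines: abk hmkr luic qrl antqx sfokg fzkp
Hunk 6: at line 1 remove [luic,qrl,antqx] add [yyltv,rdrt] -> 6 lines: abk hmkr yyltv rdrt sfokg fzkp
Hunk 7: at line 1 remove [hmkr,yyltv,rdrt] add [qbfhb] -> 4 lines: abk qbfhb sfokg fzkp

Answer: abk
qbfhb
sfokg
fzkp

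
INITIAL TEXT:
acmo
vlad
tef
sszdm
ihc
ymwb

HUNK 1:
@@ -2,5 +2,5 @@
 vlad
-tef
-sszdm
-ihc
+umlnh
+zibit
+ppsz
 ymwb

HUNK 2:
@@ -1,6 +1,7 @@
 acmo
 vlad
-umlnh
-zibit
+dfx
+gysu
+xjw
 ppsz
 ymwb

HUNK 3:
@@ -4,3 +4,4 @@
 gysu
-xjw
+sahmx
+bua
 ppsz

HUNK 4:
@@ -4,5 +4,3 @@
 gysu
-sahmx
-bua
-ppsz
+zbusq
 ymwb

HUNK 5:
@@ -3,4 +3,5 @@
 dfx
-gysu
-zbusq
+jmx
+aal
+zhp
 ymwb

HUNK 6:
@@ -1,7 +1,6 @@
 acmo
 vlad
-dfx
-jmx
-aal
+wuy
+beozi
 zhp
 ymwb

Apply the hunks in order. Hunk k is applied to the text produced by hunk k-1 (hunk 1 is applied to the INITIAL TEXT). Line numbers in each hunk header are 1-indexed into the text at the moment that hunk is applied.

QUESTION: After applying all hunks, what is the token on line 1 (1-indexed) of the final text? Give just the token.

Answer: acmo

Derivation:
Hunk 1: at line 2 remove [tef,sszdm,ihc] add [umlnh,zibit,ppsz] -> 6 lines: acmo vlad umlnh zibit ppsz ymwb
Hunk 2: at line 1 remove [umlnh,zibit] add [dfx,gysu,xjw] -> 7 lines: acmo vlad dfx gysu xjw ppsz ymwb
Hunk 3: at line 4 remove [xjw] add [sahmx,bua] -> 8 lines: acmo vlad dfx gysu sahmx bua ppsz ymwb
Hunk 4: at line 4 remove [sahmx,bua,ppsz] add [zbusq] -> 6 lines: acmo vlad dfx gysu zbusq ymwb
Hunk 5: at line 3 remove [gysu,zbusq] add [jmx,aal,zhp] -> 7 lines: acmo vlad dfx jmx aal zhp ymwb
Hunk 6: at line 1 remove [dfx,jmx,aal] add [wuy,beozi] -> 6 lines: acmo vlad wuy beozi zhp ymwb
Final line 1: acmo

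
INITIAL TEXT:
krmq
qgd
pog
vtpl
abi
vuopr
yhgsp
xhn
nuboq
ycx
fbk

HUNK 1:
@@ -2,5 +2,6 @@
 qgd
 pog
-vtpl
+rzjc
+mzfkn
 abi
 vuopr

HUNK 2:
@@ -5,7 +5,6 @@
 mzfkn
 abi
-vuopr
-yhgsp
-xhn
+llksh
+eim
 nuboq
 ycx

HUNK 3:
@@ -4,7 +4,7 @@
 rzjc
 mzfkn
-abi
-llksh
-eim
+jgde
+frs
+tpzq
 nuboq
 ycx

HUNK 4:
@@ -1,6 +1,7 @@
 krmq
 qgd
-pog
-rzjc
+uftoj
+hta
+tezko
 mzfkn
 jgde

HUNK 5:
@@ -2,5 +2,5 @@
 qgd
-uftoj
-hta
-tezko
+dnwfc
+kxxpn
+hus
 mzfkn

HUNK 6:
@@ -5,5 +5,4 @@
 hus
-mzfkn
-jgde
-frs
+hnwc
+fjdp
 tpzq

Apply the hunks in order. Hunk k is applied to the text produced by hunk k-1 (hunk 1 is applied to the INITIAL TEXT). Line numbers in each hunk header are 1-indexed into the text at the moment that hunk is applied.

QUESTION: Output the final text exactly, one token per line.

Answer: krmq
qgd
dnwfc
kxxpn
hus
hnwc
fjdp
tpzq
nuboq
ycx
fbk

Derivation:
Hunk 1: at line 2 remove [vtpl] add [rzjc,mzfkn] -> 12 lines: krmq qgd pog rzjc mzfkn abi vuopr yhgsp xhn nuboq ycx fbk
Hunk 2: at line 5 remove [vuopr,yhgsp,xhn] add [llksh,eim] -> 11 lines: krmq qgd pog rzjc mzfkn abi llksh eim nuboq ycx fbk
Hunk 3: at line 4 remove [abi,llksh,eim] add [jgde,frs,tpzq] -> 11 lines: krmq qgd pog rzjc mzfkn jgde frs tpzq nuboq ycx fbk
Hunk 4: at line 1 remove [pog,rzjc] add [uftoj,hta,tezko] -> 12 lines: krmq qgd uftoj hta tezko mzfkn jgde frs tpzq nuboq ycx fbk
Hunk 5: at line 2 remove [uftoj,hta,tezko] add [dnwfc,kxxpn,hus] -> 12 lines: krmq qgd dnwfc kxxpn hus mzfkn jgde frs tpzq nuboq ycx fbk
Hunk 6: at line 5 remove [mzfkn,jgde,frs] add [hnwc,fjdp] -> 11 lines: krmq qgd dnwfc kxxpn hus hnwc fjdp tpzq nuboq ycx fbk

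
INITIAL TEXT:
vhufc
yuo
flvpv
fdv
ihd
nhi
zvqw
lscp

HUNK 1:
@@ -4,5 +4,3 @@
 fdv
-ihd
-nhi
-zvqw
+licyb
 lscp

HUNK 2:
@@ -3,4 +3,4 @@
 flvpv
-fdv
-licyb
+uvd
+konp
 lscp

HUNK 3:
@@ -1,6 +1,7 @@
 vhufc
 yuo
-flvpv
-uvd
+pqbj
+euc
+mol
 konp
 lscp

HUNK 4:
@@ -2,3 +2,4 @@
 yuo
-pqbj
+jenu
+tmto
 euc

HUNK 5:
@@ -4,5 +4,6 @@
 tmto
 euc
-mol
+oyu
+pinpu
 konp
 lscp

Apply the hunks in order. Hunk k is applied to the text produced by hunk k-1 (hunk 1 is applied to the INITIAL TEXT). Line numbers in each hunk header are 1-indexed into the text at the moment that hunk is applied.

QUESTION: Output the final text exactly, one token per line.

Answer: vhufc
yuo
jenu
tmto
euc
oyu
pinpu
konp
lscp

Derivation:
Hunk 1: at line 4 remove [ihd,nhi,zvqw] add [licyb] -> 6 lines: vhufc yuo flvpv fdv licyb lscp
Hunk 2: at line 3 remove [fdv,licyb] add [uvd,konp] -> 6 lines: vhufc yuo flvpv uvd konp lscp
Hunk 3: at line 1 remove [flvpv,uvd] add [pqbj,euc,mol] -> 7 lines: vhufc yuo pqbj euc mol konp lscp
Hunk 4: at line 2 remove [pqbj] add [jenu,tmto] -> 8 lines: vhufc yuo jenu tmto euc mol konp lscp
Hunk 5: at line 4 remove [mol] add [oyu,pinpu] -> 9 lines: vhufc yuo jenu tmto euc oyu pinpu konp lscp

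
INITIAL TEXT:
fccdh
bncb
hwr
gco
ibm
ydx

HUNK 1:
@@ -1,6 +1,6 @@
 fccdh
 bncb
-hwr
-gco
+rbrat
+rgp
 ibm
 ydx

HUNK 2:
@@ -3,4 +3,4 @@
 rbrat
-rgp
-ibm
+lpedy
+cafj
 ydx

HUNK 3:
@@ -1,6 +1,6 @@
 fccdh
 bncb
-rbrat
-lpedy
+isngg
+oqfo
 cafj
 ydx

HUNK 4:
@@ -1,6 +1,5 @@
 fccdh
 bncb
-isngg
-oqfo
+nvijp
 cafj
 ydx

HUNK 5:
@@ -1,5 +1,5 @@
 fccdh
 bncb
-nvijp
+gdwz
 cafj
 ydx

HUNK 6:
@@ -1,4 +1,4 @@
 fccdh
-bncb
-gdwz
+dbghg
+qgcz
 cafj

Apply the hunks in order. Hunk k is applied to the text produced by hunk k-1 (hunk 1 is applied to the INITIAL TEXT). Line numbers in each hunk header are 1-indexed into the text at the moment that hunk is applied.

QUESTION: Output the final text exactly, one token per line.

Hunk 1: at line 1 remove [hwr,gco] add [rbrat,rgp] -> 6 lines: fccdh bncb rbrat rgp ibm ydx
Hunk 2: at line 3 remove [rgp,ibm] add [lpedy,cafj] -> 6 lines: fccdh bncb rbrat lpedy cafj ydx
Hunk 3: at line 1 remove [rbrat,lpedy] add [isngg,oqfo] -> 6 lines: fccdh bncb isngg oqfo cafj ydx
Hunk 4: at line 1 remove [isngg,oqfo] add [nvijp] -> 5 lines: fccdh bncb nvijp cafj ydx
Hunk 5: at line 1 remove [nvijp] add [gdwz] -> 5 lines: fccdh bncb gdwz cafj ydx
Hunk 6: at line 1 remove [bncb,gdwz] add [dbghg,qgcz] -> 5 lines: fccdh dbghg qgcz cafj ydx

Answer: fccdh
dbghg
qgcz
cafj
ydx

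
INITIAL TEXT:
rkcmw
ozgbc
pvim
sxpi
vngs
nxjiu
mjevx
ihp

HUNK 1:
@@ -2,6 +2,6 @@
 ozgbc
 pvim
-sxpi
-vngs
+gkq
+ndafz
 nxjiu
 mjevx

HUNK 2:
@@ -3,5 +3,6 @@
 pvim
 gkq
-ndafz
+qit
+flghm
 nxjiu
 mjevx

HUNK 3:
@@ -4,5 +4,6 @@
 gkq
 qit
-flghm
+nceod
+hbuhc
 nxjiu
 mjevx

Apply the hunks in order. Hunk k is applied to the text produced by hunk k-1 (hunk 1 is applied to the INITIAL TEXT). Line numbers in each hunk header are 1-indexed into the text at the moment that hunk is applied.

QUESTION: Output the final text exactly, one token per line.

Answer: rkcmw
ozgbc
pvim
gkq
qit
nceod
hbuhc
nxjiu
mjevx
ihp

Derivation:
Hunk 1: at line 2 remove [sxpi,vngs] add [gkq,ndafz] -> 8 lines: rkcmw ozgbc pvim gkq ndafz nxjiu mjevx ihp
Hunk 2: at line 3 remove [ndafz] add [qit,flghm] -> 9 lines: rkcmw ozgbc pvim gkq qit flghm nxjiu mjevx ihp
Hunk 3: at line 4 remove [flghm] add [nceod,hbuhc] -> 10 lines: rkcmw ozgbc pvim gkq qit nceod hbuhc nxjiu mjevx ihp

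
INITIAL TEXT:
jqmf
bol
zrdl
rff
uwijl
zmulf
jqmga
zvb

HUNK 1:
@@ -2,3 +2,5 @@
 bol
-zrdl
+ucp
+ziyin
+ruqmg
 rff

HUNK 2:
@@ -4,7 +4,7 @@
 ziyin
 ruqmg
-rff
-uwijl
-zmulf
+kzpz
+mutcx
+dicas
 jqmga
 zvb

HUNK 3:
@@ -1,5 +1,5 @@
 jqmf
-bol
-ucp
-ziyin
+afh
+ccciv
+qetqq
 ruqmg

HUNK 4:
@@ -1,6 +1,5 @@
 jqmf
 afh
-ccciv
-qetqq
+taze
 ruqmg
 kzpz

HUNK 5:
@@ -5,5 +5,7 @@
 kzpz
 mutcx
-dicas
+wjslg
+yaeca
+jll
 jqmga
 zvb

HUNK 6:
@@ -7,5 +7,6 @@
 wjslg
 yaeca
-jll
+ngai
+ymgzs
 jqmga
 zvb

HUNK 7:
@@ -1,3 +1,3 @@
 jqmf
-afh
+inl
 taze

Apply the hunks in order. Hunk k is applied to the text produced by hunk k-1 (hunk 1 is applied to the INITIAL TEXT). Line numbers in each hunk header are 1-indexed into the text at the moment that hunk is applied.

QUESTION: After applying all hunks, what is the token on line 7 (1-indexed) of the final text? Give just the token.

Hunk 1: at line 2 remove [zrdl] add [ucp,ziyin,ruqmg] -> 10 lines: jqmf bol ucp ziyin ruqmg rff uwijl zmulf jqmga zvb
Hunk 2: at line 4 remove [rff,uwijl,zmulf] add [kzpz,mutcx,dicas] -> 10 lines: jqmf bol ucp ziyin ruqmg kzpz mutcx dicas jqmga zvb
Hunk 3: at line 1 remove [bol,ucp,ziyin] add [afh,ccciv,qetqq] -> 10 lines: jqmf afh ccciv qetqq ruqmg kzpz mutcx dicas jqmga zvb
Hunk 4: at line 1 remove [ccciv,qetqq] add [taze] -> 9 lines: jqmf afh taze ruqmg kzpz mutcx dicas jqmga zvb
Hunk 5: at line 5 remove [dicas] add [wjslg,yaeca,jll] -> 11 lines: jqmf afh taze ruqmg kzpz mutcx wjslg yaeca jll jqmga zvb
Hunk 6: at line 7 remove [jll] add [ngai,ymgzs] -> 12 lines: jqmf afh taze ruqmg kzpz mutcx wjslg yaeca ngai ymgzs jqmga zvb
Hunk 7: at line 1 remove [afh] add [inl] -> 12 lines: jqmf inl taze ruqmg kzpz mutcx wjslg yaeca ngai ymgzs jqmga zvb
Final line 7: wjslg

Answer: wjslg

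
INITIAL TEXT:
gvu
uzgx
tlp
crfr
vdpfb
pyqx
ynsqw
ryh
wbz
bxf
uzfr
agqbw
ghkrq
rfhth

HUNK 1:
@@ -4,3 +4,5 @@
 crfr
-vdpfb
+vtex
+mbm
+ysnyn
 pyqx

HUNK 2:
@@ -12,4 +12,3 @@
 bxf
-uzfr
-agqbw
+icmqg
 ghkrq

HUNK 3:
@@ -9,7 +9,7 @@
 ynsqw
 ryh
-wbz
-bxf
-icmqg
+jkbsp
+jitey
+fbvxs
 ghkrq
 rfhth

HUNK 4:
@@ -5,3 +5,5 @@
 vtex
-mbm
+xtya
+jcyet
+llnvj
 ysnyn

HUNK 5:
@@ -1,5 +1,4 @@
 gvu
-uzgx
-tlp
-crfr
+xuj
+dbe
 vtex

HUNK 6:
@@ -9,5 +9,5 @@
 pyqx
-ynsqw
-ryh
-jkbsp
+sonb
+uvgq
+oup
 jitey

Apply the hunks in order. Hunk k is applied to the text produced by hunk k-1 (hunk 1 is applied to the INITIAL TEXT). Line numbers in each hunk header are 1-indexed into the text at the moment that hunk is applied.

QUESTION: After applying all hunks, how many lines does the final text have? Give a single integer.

Hunk 1: at line 4 remove [vdpfb] add [vtex,mbm,ysnyn] -> 16 lines: gvu uzgx tlp crfr vtex mbm ysnyn pyqx ynsqw ryh wbz bxf uzfr agqbw ghkrq rfhth
Hunk 2: at line 12 remove [uzfr,agqbw] add [icmqg] -> 15 lines: gvu uzgx tlp crfr vtex mbm ysnyn pyqx ynsqw ryh wbz bxf icmqg ghkrq rfhth
Hunk 3: at line 9 remove [wbz,bxf,icmqg] add [jkbsp,jitey,fbvxs] -> 15 lines: gvu uzgx tlp crfr vtex mbm ysnyn pyqx ynsqw ryh jkbsp jitey fbvxs ghkrq rfhth
Hunk 4: at line 5 remove [mbm] add [xtya,jcyet,llnvj] -> 17 lines: gvu uzgx tlp crfr vtex xtya jcyet llnvj ysnyn pyqx ynsqw ryh jkbsp jitey fbvxs ghkrq rfhth
Hunk 5: at line 1 remove [uzgx,tlp,crfr] add [xuj,dbe] -> 16 lines: gvu xuj dbe vtex xtya jcyet llnvj ysnyn pyqx ynsqw ryh jkbsp jitey fbvxs ghkrq rfhth
Hunk 6: at line 9 remove [ynsqw,ryh,jkbsp] add [sonb,uvgq,oup] -> 16 lines: gvu xuj dbe vtex xtya jcyet llnvj ysnyn pyqx sonb uvgq oup jitey fbvxs ghkrq rfhth
Final line count: 16

Answer: 16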